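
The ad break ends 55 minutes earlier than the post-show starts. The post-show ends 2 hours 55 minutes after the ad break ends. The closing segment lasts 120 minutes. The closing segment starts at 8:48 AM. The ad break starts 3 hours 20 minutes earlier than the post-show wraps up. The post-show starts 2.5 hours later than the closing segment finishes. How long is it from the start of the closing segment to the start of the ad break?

3 h 10 min

The closing segment ends at 8:48 AM + 120 min = 10:48 AM.
The post-show starts at 10:48 AM + 150 min = 1:18 PM.
The ad break ends at 1:18 PM − 55 min = 12:23 PM.
The post-show ends at 12:23 PM + 175 min = 3:18 PM.
The ad break starts at 3:18 PM − 200 min = 11:58 AM.
From 8:48 AM to 11:58 AM is 3 h 10 min.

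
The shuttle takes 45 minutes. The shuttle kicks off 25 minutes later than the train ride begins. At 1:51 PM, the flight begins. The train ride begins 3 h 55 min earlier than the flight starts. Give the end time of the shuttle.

11:06 AM

The train ride starts at 1:51 PM − 235 min = 9:56 AM.
The shuttle starts at 9:56 AM + 25 min = 10:21 AM.
The shuttle ends at 10:21 AM + 45 min = 11:06 AM.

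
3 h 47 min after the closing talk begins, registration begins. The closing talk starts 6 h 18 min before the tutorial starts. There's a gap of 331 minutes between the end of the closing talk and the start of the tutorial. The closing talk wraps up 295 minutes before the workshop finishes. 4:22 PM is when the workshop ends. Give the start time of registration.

2:27 PM

The closing talk ends at 4:22 PM − 295 min = 11:27 AM.
The tutorial starts at 11:27 AM + 331 min = 4:58 PM.
The closing talk starts at 4:58 PM − 378 min = 10:40 AM.
Registration starts at 10:40 AM + 227 min = 2:27 PM.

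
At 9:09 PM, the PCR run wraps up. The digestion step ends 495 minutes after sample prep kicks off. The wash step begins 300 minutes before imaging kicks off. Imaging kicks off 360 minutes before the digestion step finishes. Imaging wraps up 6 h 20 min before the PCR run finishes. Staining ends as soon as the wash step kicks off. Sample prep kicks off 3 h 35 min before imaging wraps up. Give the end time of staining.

8:29 AM

Imaging ends at 9:09 PM − 380 min = 2:49 PM.
Sample prep starts at 2:49 PM − 215 min = 11:14 AM.
The digestion step ends at 11:14 AM + 495 min = 7:29 PM.
Imaging starts at 7:29 PM − 360 min = 1:29 PM.
The wash step starts at 1:29 PM − 300 min = 8:29 AM.
So staining ends at 8:29 AM.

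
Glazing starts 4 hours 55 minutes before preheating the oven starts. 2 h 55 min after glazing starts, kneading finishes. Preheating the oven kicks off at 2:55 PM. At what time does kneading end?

12:55 PM

Glazing starts at 2:55 PM − 295 min = 10:00 AM.
Kneading ends at 10:00 AM + 175 min = 12:55 PM.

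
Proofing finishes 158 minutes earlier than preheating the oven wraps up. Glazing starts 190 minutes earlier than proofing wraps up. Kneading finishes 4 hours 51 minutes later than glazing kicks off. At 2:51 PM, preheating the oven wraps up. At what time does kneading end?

Proofing ends at 2:51 PM − 158 min = 12:13 PM.
Glazing starts at 12:13 PM − 190 min = 9:03 AM.
Kneading ends at 9:03 AM + 291 min = 1:54 PM.

1:54 PM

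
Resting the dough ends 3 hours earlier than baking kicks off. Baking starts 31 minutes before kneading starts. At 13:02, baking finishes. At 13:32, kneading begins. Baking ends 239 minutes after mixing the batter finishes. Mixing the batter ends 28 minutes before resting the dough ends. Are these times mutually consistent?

No

Baking starts at 13:32 − 31 min = 13:01.
Resting the dough ends at 13:01 − 180 min = 10:01.
Mixing the batter ends at 10:01 − 28 min = 09:33.
Baking ends at 09:33 + 239 min = 13:32.
But baking is also said to end at 13:02 — a 30-minute conflict.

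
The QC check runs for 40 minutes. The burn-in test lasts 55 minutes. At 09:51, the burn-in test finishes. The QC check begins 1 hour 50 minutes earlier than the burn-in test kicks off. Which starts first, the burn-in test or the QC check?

The burn-in test starts at 09:51 − 55 min = 08:56.
The QC check starts at 08:56 − 110 min = 07:06.
The burn-in test starts at 08:56 and the QC check starts at 07:06, so the QC check is first.

the QC check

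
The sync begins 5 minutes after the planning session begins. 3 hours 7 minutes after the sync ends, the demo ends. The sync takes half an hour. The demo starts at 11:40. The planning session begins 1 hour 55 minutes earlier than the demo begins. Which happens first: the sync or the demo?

the sync

The planning session starts at 11:40 − 115 min = 09:45.
The sync starts at 09:45 + 5 min = 09:50.
The sync starts at 09:50 and the demo starts at 11:40, so the sync is first.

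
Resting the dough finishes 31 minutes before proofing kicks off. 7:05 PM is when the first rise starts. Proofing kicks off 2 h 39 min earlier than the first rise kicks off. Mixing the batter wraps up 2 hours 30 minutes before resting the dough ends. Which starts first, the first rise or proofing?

proofing

Proofing starts at 7:05 PM − 159 min = 4:26 PM.
The first rise starts at 7:05 PM and proofing starts at 4:26 PM, so proofing is first.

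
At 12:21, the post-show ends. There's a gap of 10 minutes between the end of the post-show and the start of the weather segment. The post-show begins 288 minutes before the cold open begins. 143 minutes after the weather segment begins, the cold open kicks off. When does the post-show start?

The weather segment starts at 12:21 + 10 min = 12:31.
The cold open starts at 12:31 + 143 min = 14:54.
The post-show starts at 14:54 − 288 min = 10:06.

10:06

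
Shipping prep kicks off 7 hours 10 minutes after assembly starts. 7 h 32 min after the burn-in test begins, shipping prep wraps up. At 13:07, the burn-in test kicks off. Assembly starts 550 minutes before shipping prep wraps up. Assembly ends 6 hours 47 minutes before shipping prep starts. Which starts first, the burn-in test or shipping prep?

the burn-in test

Shipping prep ends at 13:07 + 452 min = 20:39.
Assembly starts at 20:39 − 550 min = 11:29.
Shipping prep starts at 11:29 + 430 min = 18:39.
The burn-in test starts at 13:07 and shipping prep starts at 18:39, so the burn-in test is first.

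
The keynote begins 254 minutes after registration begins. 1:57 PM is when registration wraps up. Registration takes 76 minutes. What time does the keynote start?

4:55 PM

Registration starts at 1:57 PM − 76 min = 12:41 PM.
The keynote starts at 12:41 PM + 254 min = 4:55 PM.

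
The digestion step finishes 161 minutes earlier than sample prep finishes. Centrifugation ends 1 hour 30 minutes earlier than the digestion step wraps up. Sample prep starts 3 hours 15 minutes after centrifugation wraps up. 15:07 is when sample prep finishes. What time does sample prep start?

14:11

The digestion step ends at 15:07 − 161 min = 12:26.
Centrifugation ends at 12:26 − 90 min = 10:56.
Sample prep starts at 10:56 + 195 min = 14:11.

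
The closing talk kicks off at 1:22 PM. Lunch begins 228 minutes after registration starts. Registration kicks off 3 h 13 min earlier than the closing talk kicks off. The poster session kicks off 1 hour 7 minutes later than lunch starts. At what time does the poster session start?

Registration starts at 1:22 PM − 193 min = 10:09 AM.
Lunch starts at 10:09 AM + 228 min = 1:57 PM.
The poster session starts at 1:57 PM + 67 min = 3:04 PM.

3:04 PM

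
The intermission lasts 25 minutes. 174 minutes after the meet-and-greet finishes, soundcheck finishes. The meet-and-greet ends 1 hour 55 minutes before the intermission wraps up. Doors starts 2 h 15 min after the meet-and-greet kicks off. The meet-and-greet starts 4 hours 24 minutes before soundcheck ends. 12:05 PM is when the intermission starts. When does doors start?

The intermission ends at 12:05 PM + 25 min = 12:30 PM.
The meet-and-greet ends at 12:30 PM − 115 min = 10:35 AM.
Soundcheck ends at 10:35 AM + 174 min = 1:29 PM.
The meet-and-greet starts at 1:29 PM − 264 min = 9:05 AM.
Doors starts at 9:05 AM + 135 min = 11:20 AM.

11:20 AM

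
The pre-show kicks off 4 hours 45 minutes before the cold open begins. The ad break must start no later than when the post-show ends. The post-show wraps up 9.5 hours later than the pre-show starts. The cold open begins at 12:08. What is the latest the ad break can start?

16:53

The pre-show starts at 12:08 − 285 min = 07:23.
The post-show ends at 07:23 + 570 min = 16:53.
The ad break is bounded by the post-show, so the latest it can start is 16:53.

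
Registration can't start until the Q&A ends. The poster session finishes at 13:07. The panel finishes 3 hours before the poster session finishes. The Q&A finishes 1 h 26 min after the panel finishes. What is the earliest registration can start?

The panel ends at 13:07 − 180 min = 10:07.
The Q&A ends at 10:07 + 86 min = 11:33.
Registration is bounded by the Q&A, so the earliest it can start is 11:33.

11:33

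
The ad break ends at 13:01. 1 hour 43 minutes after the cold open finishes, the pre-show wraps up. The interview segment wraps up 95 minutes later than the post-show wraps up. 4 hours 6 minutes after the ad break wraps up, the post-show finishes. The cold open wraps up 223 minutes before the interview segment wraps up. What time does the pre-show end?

16:42

The post-show ends at 13:01 + 246 min = 17:07.
The interview segment ends at 17:07 + 95 min = 18:42.
The cold open ends at 18:42 − 223 min = 14:59.
The pre-show ends at 14:59 + 103 min = 16:42.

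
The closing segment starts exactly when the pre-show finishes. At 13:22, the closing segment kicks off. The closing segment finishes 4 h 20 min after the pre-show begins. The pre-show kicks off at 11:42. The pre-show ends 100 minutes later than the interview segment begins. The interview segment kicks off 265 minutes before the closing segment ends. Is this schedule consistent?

The closing segment ends at 11:42 + 260 min = 16:02.
The interview segment starts at 16:02 − 265 min = 11:37.
The pre-show ends at 11:37 + 100 min = 13:17.
So the closing segment starts at 13:17.
But the closing segment is also said to start at 13:22 — a 5-minute conflict.

No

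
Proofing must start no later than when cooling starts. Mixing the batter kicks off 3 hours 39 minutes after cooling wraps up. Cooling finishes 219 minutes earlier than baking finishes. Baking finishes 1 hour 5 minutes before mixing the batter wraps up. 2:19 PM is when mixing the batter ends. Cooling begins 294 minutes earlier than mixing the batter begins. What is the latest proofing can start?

Baking ends at 2:19 PM − 65 min = 1:14 PM.
Cooling ends at 1:14 PM − 219 min = 9:35 AM.
Mixing the batter starts at 9:35 AM + 219 min = 1:14 PM.
Cooling starts at 1:14 PM − 294 min = 8:20 AM.
Proofing is bounded by cooling, so the latest it can start is 8:20 AM.

8:20 AM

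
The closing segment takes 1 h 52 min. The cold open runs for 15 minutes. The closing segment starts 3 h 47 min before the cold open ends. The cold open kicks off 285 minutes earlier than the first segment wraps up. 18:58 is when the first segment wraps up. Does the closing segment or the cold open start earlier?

the closing segment

The cold open starts at 18:58 − 285 min = 14:13.
The cold open ends at 14:13 + 15 min = 14:28.
The closing segment starts at 14:28 − 227 min = 10:41.
The closing segment starts at 10:41 and the cold open starts at 14:13, so the closing segment is first.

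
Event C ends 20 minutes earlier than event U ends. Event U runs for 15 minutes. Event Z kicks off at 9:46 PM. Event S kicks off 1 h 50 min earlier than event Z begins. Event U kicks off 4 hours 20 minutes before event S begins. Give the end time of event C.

3:31 PM

Event S starts at 9:46 PM − 110 min = 7:56 PM.
Event U starts at 7:56 PM − 260 min = 3:36 PM.
Event U ends at 3:36 PM + 15 min = 3:51 PM.
Event C ends at 3:51 PM − 20 min = 3:31 PM.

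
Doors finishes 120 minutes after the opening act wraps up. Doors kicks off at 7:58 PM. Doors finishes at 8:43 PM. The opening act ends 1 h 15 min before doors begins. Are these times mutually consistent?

Yes

The opening act ends at 7:58 PM − 75 min = 6:43 PM.
Doors ends at 6:43 PM + 120 min = 8:43 PM.
That matches the stated 8:43 PM, so the schedule is consistent.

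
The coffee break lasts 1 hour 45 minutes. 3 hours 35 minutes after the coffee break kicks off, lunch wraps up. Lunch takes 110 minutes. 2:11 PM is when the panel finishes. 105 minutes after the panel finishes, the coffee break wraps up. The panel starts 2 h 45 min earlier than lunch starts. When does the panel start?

1:11 PM

The coffee break ends at 2:11 PM + 105 min = 3:56 PM.
The coffee break starts at 3:56 PM − 105 min = 2:11 PM.
Lunch ends at 2:11 PM + 215 min = 5:46 PM.
Lunch starts at 5:46 PM − 110 min = 3:56 PM.
The panel starts at 3:56 PM − 165 min = 1:11 PM.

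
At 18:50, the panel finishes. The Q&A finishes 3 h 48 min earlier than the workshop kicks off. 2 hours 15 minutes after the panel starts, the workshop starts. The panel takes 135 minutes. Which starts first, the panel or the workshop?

the panel

The panel starts at 18:50 − 135 min = 16:35.
The workshop starts at 16:35 + 135 min = 18:50.
The panel starts at 16:35 and the workshop starts at 18:50, so the panel is first.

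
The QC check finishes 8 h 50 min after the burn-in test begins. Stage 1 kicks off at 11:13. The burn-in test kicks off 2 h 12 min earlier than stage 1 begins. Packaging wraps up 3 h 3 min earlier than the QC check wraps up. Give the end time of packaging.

14:48

The burn-in test starts at 11:13 − 132 min = 09:01.
The QC check ends at 09:01 + 530 min = 17:51.
Packaging ends at 17:51 − 183 min = 14:48.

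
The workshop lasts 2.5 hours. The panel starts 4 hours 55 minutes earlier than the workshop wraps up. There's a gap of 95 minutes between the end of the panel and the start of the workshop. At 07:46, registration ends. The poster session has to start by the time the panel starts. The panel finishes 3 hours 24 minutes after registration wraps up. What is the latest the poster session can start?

The panel ends at 07:46 + 204 min = 11:10.
The workshop starts at 11:10 + 95 min = 12:45.
The workshop ends at 12:45 + 150 min = 15:15.
The panel starts at 15:15 − 295 min = 10:20.
The poster session is bounded by the panel, so the latest it can start is 10:20.

10:20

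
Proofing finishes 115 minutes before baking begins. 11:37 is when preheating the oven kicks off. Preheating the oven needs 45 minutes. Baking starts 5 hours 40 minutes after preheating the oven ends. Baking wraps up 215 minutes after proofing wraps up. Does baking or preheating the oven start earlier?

preheating the oven

Preheating the oven ends at 11:37 + 45 min = 12:22.
Baking starts at 12:22 + 340 min = 18:02.
Baking starts at 18:02 and preheating the oven starts at 11:37, so preheating the oven is first.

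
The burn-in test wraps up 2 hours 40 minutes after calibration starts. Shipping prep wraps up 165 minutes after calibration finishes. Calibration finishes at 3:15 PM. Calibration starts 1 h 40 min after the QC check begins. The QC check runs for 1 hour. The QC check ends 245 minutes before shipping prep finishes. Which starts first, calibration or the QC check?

the QC check

Shipping prep ends at 3:15 PM + 165 min = 6:00 PM.
The QC check ends at 6:00 PM − 245 min = 1:55 PM.
The QC check starts at 1:55 PM − 60 min = 12:55 PM.
Calibration starts at 12:55 PM + 100 min = 2:35 PM.
Calibration starts at 2:35 PM and the QC check starts at 12:55 PM, so the QC check is first.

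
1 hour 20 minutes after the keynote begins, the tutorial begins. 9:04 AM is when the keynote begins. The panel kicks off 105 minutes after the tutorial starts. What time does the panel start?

The tutorial starts at 9:04 AM + 80 min = 10:24 AM.
The panel starts at 10:24 AM + 105 min = 12:09 PM.

12:09 PM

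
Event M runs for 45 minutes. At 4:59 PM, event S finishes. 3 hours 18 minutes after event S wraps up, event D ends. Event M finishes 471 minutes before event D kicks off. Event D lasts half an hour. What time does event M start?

Event D ends at 4:59 PM + 198 min = 8:17 PM.
Event D starts at 8:17 PM − 30 min = 7:47 PM.
Event M ends at 7:47 PM − 471 min = 11:56 AM.
Event M starts at 11:56 AM − 45 min = 11:11 AM.

11:11 AM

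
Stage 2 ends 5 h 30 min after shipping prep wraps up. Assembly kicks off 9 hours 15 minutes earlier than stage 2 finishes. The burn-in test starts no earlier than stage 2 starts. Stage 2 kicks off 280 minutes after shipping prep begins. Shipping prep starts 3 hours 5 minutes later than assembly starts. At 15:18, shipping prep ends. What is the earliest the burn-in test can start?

Stage 2 ends at 15:18 + 330 min = 20:48.
Assembly starts at 20:48 − 555 min = 11:33.
Shipping prep starts at 11:33 + 185 min = 14:38.
Stage 2 starts at 14:38 + 280 min = 19:18.
The burn-in test is bounded by stage 2, so the earliest it can start is 19:18.

19:18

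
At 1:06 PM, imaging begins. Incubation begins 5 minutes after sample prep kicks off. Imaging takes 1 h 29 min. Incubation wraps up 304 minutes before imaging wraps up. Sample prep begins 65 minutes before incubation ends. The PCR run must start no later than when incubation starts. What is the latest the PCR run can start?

Imaging ends at 1:06 PM + 89 min = 2:35 PM.
Incubation ends at 2:35 PM − 304 min = 9:31 AM.
Sample prep starts at 9:31 AM − 65 min = 8:26 AM.
Incubation starts at 8:26 AM + 5 min = 8:31 AM.
The PCR run is bounded by incubation, so the latest it can start is 8:31 AM.

8:31 AM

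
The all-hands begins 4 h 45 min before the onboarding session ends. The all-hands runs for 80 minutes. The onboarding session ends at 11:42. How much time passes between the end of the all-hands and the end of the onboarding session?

3 h 25 min

The all-hands starts at 11:42 − 285 min = 06:57.
The all-hands ends at 06:57 + 80 min = 08:17.
From 08:17 to 11:42 is 3 h 25 min.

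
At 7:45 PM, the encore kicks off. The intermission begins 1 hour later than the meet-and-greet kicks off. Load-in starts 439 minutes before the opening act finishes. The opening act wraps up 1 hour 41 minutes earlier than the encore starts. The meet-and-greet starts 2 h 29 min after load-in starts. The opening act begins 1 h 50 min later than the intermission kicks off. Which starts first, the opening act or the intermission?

the intermission

The opening act ends at 7:45 PM − 101 min = 6:04 PM.
Load-in starts at 6:04 PM − 439 min = 10:45 AM.
The meet-and-greet starts at 10:45 AM + 149 min = 1:14 PM.
The intermission starts at 1:14 PM + 60 min = 2:14 PM.
The opening act starts at 2:14 PM + 110 min = 4:04 PM.
The opening act starts at 4:04 PM and the intermission starts at 2:14 PM, so the intermission is first.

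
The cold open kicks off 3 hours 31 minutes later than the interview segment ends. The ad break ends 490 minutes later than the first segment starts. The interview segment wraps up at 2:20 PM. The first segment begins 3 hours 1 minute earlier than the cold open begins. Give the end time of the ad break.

The cold open starts at 2:20 PM + 211 min = 5:51 PM.
The first segment starts at 5:51 PM − 181 min = 2:50 PM.
The ad break ends at 2:50 PM + 490 min = 11:00 PM.

11:00 PM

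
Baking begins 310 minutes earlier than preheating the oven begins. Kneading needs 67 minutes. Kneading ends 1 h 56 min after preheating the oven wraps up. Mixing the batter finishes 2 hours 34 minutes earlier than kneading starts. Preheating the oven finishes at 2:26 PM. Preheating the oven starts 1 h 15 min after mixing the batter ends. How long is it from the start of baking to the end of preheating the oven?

5 h 40 min

Kneading ends at 2:26 PM + 116 min = 4:22 PM.
Kneading starts at 4:22 PM − 67 min = 3:15 PM.
Mixing the batter ends at 3:15 PM − 154 min = 12:41 PM.
Preheating the oven starts at 12:41 PM + 75 min = 1:56 PM.
Baking starts at 1:56 PM − 310 min = 8:46 AM.
From 8:46 AM to 2:26 PM is 5 h 40 min.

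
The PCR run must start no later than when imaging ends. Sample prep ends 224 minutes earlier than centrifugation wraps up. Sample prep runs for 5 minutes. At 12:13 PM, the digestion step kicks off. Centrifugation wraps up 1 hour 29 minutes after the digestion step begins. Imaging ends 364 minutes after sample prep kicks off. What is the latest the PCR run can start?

3:57 PM

Centrifugation ends at 12:13 PM + 89 min = 1:42 PM.
Sample prep ends at 1:42 PM − 224 min = 9:58 AM.
Sample prep starts at 9:58 AM − 5 min = 9:53 AM.
Imaging ends at 9:53 AM + 364 min = 3:57 PM.
The PCR run is bounded by imaging, so the latest it can start is 3:57 PM.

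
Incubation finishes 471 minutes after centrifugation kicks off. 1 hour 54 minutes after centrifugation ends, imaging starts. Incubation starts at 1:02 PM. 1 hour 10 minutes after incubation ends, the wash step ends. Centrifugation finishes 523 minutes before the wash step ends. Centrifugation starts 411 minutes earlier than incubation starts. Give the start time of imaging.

Centrifugation starts at 1:02 PM − 411 min = 6:11 AM.
Incubation ends at 6:11 AM + 471 min = 2:02 PM.
The wash step ends at 2:02 PM + 70 min = 3:12 PM.
Centrifugation ends at 3:12 PM − 523 min = 6:29 AM.
Imaging starts at 6:29 AM + 114 min = 8:23 AM.

8:23 AM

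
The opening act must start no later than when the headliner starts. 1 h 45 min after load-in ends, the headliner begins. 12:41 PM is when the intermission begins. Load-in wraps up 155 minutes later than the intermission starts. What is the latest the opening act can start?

5:01 PM

Load-in ends at 12:41 PM + 155 min = 3:16 PM.
The headliner starts at 3:16 PM + 105 min = 5:01 PM.
The opening act is bounded by the headliner, so the latest it can start is 5:01 PM.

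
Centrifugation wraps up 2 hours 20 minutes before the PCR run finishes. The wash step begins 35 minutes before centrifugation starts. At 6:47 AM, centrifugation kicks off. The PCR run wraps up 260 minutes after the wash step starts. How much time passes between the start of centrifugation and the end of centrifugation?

1 h 25 min

The wash step starts at 6:47 AM − 35 min = 6:12 AM.
The PCR run ends at 6:12 AM + 260 min = 10:32 AM.
Centrifugation ends at 10:32 AM − 140 min = 8:12 AM.
From 6:47 AM to 8:12 AM is 1 h 25 min.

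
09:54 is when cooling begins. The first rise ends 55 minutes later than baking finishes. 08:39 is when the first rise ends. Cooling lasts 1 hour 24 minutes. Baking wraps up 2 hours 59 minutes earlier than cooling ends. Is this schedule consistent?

Cooling ends at 09:54 + 84 min = 11:18.
Baking ends at 11:18 − 179 min = 08:19.
The first rise ends at 08:19 + 55 min = 09:14.
But the first rise is also said to end at 08:39 — a 35-minute conflict.

No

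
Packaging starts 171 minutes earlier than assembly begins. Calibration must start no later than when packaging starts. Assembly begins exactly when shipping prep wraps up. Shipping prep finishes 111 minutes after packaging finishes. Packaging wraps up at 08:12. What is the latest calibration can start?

Shipping prep ends at 08:12 + 111 min = 10:03.
So assembly starts at 10:03.
Packaging starts at 10:03 − 171 min = 07:12.
Calibration is bounded by packaging, so the latest it can start is 07:12.

07:12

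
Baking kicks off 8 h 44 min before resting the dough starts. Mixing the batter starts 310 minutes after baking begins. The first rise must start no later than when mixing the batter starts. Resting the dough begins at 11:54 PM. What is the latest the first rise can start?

Baking starts at 11:54 PM − 524 min = 3:10 PM.
Mixing the batter starts at 3:10 PM + 310 min = 8:20 PM.
The first rise is bounded by mixing the batter, so the latest it can start is 8:20 PM.

8:20 PM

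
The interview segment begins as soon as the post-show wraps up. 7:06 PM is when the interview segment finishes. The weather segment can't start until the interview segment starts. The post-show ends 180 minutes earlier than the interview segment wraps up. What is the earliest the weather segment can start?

4:06 PM

The post-show ends at 7:06 PM − 180 min = 4:06 PM.
So the interview segment starts at 4:06 PM.
The weather segment is bounded by the interview segment, so the earliest it can start is 4:06 PM.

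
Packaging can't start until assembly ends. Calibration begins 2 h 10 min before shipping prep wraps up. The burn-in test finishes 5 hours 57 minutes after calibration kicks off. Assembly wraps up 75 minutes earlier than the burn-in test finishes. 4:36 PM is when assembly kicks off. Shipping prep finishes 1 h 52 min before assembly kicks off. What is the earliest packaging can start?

Shipping prep ends at 4:36 PM − 112 min = 2:44 PM.
Calibration starts at 2:44 PM − 130 min = 12:34 PM.
The burn-in test ends at 12:34 PM + 357 min = 6:31 PM.
Assembly ends at 6:31 PM − 75 min = 5:16 PM.
Packaging is bounded by assembly, so the earliest it can start is 5:16 PM.

5:16 PM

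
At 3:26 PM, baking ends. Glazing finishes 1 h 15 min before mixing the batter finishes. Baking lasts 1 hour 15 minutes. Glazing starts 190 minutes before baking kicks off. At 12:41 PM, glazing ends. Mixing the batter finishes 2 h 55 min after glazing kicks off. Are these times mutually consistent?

Baking starts at 3:26 PM − 75 min = 2:11 PM.
Glazing starts at 2:11 PM − 190 min = 11:01 AM.
Mixing the batter ends at 11:01 AM + 175 min = 1:56 PM.
Glazing ends at 1:56 PM − 75 min = 12:41 PM.
That matches the stated 12:41 PM, so the schedule is consistent.

Yes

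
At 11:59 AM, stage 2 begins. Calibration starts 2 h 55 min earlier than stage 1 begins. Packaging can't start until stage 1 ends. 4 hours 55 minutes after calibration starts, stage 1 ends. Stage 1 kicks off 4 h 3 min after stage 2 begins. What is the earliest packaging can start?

Stage 1 starts at 11:59 AM + 243 min = 4:02 PM.
Calibration starts at 4:02 PM − 175 min = 1:07 PM.
Stage 1 ends at 1:07 PM + 295 min = 6:02 PM.
Packaging is bounded by stage 1, so the earliest it can start is 6:02 PM.

6:02 PM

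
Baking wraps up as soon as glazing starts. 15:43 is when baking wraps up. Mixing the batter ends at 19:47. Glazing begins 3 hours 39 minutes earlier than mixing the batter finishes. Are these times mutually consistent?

No

Glazing starts at 19:47 − 219 min = 16:08.
So baking ends at 16:08.
But baking is also said to end at 15:43 — a 25-minute conflict.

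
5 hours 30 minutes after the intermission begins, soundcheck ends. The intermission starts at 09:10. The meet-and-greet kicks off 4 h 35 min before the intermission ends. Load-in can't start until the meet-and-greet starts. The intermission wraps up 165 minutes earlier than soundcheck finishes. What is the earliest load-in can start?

Soundcheck ends at 09:10 + 330 min = 14:40.
The intermission ends at 14:40 − 165 min = 11:55.
The meet-and-greet starts at 11:55 − 275 min = 07:20.
Load-in is bounded by the meet-and-greet, so the earliest it can start is 07:20.

07:20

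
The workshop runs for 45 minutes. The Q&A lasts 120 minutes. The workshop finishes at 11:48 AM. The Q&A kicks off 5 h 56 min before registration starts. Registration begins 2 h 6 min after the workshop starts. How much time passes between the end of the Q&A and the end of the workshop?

155 minutes

The workshop starts at 11:48 AM − 45 min = 11:03 AM.
Registration starts at 11:03 AM + 126 min = 1:09 PM.
The Q&A starts at 1:09 PM − 356 min = 7:13 AM.
The Q&A ends at 7:13 AM + 120 min = 9:13 AM.
From 9:13 AM to 11:48 AM is 155 minutes.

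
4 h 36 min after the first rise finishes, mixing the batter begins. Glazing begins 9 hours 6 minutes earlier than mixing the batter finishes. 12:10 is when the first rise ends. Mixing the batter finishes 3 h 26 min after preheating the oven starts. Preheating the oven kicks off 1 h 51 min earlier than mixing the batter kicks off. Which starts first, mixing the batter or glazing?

Mixing the batter starts at 12:10 + 276 min = 16:46.
Preheating the oven starts at 16:46 − 111 min = 14:55.
Mixing the batter ends at 14:55 + 206 min = 18:21.
Glazing starts at 18:21 − 546 min = 09:15.
Mixing the batter starts at 16:46 and glazing starts at 09:15, so glazing is first.

glazing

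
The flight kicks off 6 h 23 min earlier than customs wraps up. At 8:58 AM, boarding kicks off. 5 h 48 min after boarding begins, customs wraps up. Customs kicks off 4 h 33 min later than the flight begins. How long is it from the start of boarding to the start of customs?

3 hours 58 minutes

Customs ends at 8:58 AM + 348 min = 2:46 PM.
The flight starts at 2:46 PM − 383 min = 8:23 AM.
Customs starts at 8:23 AM + 273 min = 12:56 PM.
From 8:58 AM to 12:56 PM is 3 hours 58 minutes.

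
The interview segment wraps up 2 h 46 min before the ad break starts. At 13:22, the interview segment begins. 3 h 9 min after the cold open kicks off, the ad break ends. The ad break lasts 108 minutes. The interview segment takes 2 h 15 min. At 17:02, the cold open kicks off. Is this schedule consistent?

The ad break ends at 17:02 + 189 min = 20:11.
The ad break starts at 20:11 − 108 min = 18:23.
The interview segment ends at 18:23 − 166 min = 15:37.
The interview segment starts at 15:37 − 135 min = 13:22.
That matches the stated 13:22, so the schedule is consistent.

Yes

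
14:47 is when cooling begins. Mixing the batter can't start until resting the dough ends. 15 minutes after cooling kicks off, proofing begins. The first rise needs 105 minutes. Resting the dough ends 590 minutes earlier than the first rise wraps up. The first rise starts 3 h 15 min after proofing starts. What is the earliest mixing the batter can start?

10:12

Proofing starts at 14:47 + 15 min = 15:02.
The first rise starts at 15:02 + 195 min = 18:17.
The first rise ends at 18:17 + 105 min = 20:02.
Resting the dough ends at 20:02 − 590 min = 10:12.
Mixing the batter is bounded by resting the dough, so the earliest it can start is 10:12.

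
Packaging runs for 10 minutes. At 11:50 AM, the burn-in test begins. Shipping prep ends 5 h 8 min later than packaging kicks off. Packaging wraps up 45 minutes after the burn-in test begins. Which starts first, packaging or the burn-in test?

Packaging ends at 11:50 AM + 45 min = 12:35 PM.
Packaging starts at 12:35 PM − 10 min = 12:25 PM.
Packaging starts at 12:25 PM and the burn-in test starts at 11:50 AM, so the burn-in test is first.

the burn-in test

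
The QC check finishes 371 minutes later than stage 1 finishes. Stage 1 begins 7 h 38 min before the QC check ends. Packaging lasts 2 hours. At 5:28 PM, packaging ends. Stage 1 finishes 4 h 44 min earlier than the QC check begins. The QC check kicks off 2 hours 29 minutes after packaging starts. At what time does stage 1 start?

Packaging starts at 5:28 PM − 120 min = 3:28 PM.
The QC check starts at 3:28 PM + 149 min = 5:57 PM.
Stage 1 ends at 5:57 PM − 284 min = 1:13 PM.
The QC check ends at 1:13 PM + 371 min = 7:24 PM.
Stage 1 starts at 7:24 PM − 458 min = 11:46 AM.

11:46 AM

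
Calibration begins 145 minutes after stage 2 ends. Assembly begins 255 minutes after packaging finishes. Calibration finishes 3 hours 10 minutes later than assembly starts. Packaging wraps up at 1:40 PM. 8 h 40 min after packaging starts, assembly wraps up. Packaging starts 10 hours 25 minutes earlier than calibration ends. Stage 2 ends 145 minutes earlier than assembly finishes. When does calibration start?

7:20 PM

Assembly starts at 1:40 PM + 255 min = 5:55 PM.
Calibration ends at 5:55 PM + 190 min = 9:05 PM.
Packaging starts at 9:05 PM − 625 min = 10:40 AM.
Assembly ends at 10:40 AM + 520 min = 7:20 PM.
Stage 2 ends at 7:20 PM − 145 min = 4:55 PM.
Calibration starts at 4:55 PM + 145 min = 7:20 PM.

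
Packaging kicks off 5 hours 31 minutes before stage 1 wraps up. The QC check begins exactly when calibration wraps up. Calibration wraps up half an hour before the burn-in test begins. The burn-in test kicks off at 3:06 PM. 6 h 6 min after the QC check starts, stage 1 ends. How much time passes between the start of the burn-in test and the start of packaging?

5 minutes

Calibration ends at 3:06 PM − 30 min = 2:36 PM.
So the QC check starts at 2:36 PM.
Stage 1 ends at 2:36 PM + 366 min = 8:42 PM.
Packaging starts at 8:42 PM − 331 min = 3:11 PM.
From 3:06 PM to 3:11 PM is 5 minutes.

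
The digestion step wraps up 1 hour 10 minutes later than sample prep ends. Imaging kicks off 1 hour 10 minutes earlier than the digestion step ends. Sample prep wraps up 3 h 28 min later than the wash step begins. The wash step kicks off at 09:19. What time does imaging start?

Sample prep ends at 09:19 + 208 min = 12:47.
The digestion step ends at 12:47 + 70 min = 13:57.
Imaging starts at 13:57 − 70 min = 12:47.

12:47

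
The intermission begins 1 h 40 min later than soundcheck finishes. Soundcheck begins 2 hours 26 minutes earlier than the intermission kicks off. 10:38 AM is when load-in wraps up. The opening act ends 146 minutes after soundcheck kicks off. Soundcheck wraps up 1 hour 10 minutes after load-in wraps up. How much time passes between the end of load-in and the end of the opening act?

170 minutes

Soundcheck ends at 10:38 AM + 70 min = 11:48 AM.
The intermission starts at 11:48 AM + 100 min = 1:28 PM.
Soundcheck starts at 1:28 PM − 146 min = 11:02 AM.
The opening act ends at 11:02 AM + 146 min = 1:28 PM.
From 10:38 AM to 1:28 PM is 170 minutes.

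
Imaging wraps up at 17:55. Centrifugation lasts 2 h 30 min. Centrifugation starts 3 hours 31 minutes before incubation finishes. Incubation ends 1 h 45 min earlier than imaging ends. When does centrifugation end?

Incubation ends at 17:55 − 105 min = 16:10.
Centrifugation starts at 16:10 − 211 min = 12:39.
Centrifugation ends at 12:39 + 150 min = 15:09.

15:09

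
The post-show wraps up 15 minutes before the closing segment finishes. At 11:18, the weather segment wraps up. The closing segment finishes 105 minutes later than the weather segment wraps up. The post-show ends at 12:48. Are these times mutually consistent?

The closing segment ends at 11:18 + 105 min = 13:03.
The post-show ends at 13:03 − 15 min = 12:48.
That matches the stated 12:48, so the schedule is consistent.

Yes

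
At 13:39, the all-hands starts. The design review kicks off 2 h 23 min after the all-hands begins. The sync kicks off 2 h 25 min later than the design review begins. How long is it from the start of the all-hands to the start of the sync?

The design review starts at 13:39 + 143 min = 16:02.
The sync starts at 16:02 + 145 min = 18:27.
From 13:39 to 18:27 is 4 hours 48 minutes.

4 hours 48 minutes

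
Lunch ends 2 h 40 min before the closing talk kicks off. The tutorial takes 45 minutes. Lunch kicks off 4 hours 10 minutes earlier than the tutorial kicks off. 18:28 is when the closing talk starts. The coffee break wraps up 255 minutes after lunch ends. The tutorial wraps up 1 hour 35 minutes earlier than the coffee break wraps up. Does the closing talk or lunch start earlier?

Lunch ends at 18:28 − 160 min = 15:48.
The coffee break ends at 15:48 + 255 min = 20:03.
The tutorial ends at 20:03 − 95 min = 18:28.
The tutorial starts at 18:28 − 45 min = 17:43.
Lunch starts at 17:43 − 250 min = 13:33.
The closing talk starts at 18:28 and lunch starts at 13:33, so lunch is first.

lunch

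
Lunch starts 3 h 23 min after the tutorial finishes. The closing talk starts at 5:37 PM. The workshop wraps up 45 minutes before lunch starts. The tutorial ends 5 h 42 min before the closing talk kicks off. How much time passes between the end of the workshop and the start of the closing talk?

The tutorial ends at 5:37 PM − 342 min = 11:55 AM.
Lunch starts at 11:55 AM + 203 min = 3:18 PM.
The workshop ends at 3:18 PM − 45 min = 2:33 PM.
From 2:33 PM to 5:37 PM is 3 h 4 min.

3 h 4 min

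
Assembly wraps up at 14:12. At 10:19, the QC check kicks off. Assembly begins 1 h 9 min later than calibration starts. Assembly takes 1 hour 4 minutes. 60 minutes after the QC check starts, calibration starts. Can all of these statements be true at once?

No

Calibration starts at 10:19 + 60 min = 11:19.
Assembly starts at 11:19 + 69 min = 12:28.
Assembly ends at 12:28 + 64 min = 13:32.
But assembly is also said to end at 14:12 — a 40-minute conflict.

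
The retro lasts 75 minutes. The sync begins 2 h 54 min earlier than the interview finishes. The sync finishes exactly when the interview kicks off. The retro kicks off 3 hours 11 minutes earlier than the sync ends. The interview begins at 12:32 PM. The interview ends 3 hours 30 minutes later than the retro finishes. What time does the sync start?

The sync ends at 12:32 PM.
The retro starts at 12:32 PM − 191 min = 9:21 AM.
The retro ends at 9:21 AM + 75 min = 10:36 AM.
The interview ends at 10:36 AM + 210 min = 2:06 PM.
The sync starts at 2:06 PM − 174 min = 11:12 AM.

11:12 AM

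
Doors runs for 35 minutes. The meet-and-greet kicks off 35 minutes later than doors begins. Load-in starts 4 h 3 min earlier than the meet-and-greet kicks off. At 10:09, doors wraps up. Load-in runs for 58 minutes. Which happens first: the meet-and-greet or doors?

Doors starts at 10:09 − 35 min = 09:34.
The meet-and-greet starts at 09:34 + 35 min = 10:09.
The meet-and-greet starts at 10:09 and doors starts at 09:34, so doors is first.

doors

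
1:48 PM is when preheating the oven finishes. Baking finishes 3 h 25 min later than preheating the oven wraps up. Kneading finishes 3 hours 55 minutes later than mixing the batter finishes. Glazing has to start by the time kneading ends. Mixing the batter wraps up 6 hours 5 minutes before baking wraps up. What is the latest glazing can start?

3:03 PM

Baking ends at 1:48 PM + 205 min = 5:13 PM.
Mixing the batter ends at 5:13 PM − 365 min = 11:08 AM.
Kneading ends at 11:08 AM + 235 min = 3:03 PM.
Glazing is bounded by kneading, so the latest it can start is 3:03 PM.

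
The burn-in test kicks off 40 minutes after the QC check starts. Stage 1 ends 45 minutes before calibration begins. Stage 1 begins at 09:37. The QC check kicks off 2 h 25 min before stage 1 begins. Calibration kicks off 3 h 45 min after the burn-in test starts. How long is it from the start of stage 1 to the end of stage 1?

The QC check starts at 09:37 − 145 min = 07:12.
The burn-in test starts at 07:12 + 40 min = 07:52.
Calibration starts at 07:52 + 225 min = 11:37.
Stage 1 ends at 11:37 − 45 min = 10:52.
From 09:37 to 10:52 is 1 h 15 min.

1 h 15 min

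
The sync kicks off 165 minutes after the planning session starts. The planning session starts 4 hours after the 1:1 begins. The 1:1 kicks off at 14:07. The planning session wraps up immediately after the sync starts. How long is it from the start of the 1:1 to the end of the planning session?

The planning session starts at 14:07 + 240 min = 18:07.
The sync starts at 18:07 + 165 min = 20:52.
So the planning session ends at 20:52.
From 14:07 to 20:52 is 6 hours 45 minutes.

6 hours 45 minutes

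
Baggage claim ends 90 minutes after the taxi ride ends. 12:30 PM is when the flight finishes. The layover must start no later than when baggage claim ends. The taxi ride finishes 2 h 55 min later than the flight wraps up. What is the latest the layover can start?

The taxi ride ends at 12:30 PM + 175 min = 3:25 PM.
Baggage claim ends at 3:25 PM + 90 min = 4:55 PM.
The layover is bounded by baggage claim, so the latest it can start is 4:55 PM.

4:55 PM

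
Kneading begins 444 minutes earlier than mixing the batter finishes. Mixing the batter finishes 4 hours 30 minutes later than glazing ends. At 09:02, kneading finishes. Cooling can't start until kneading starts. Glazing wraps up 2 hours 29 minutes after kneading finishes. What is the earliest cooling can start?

Glazing ends at 09:02 + 149 min = 11:31.
Mixing the batter ends at 11:31 + 270 min = 16:01.
Kneading starts at 16:01 − 444 min = 08:37.
Cooling is bounded by kneading, so the earliest it can start is 08:37.

08:37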